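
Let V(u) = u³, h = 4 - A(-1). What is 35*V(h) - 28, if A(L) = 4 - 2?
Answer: 252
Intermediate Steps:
A(L) = 2
h = 2 (h = 4 - 1*2 = 4 - 2 = 2)
35*V(h) - 28 = 35*2³ - 28 = 35*8 - 28 = 280 - 28 = 252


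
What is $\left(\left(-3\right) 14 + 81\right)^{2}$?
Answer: $1521$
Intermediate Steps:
$\left(\left(-3\right) 14 + 81\right)^{2} = \left(-42 + 81\right)^{2} = 39^{2} = 1521$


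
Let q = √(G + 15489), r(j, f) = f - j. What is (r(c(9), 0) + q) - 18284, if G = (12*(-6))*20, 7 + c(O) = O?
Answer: -18286 + 3*√1561 ≈ -18167.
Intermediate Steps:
c(O) = -7 + O
G = -1440 (G = -72*20 = -1440)
q = 3*√1561 (q = √(-1440 + 15489) = √14049 = 3*√1561 ≈ 118.53)
(r(c(9), 0) + q) - 18284 = ((0 - (-7 + 9)) + 3*√1561) - 18284 = ((0 - 1*2) + 3*√1561) - 18284 = ((0 - 2) + 3*√1561) - 18284 = (-2 + 3*√1561) - 18284 = -18286 + 3*√1561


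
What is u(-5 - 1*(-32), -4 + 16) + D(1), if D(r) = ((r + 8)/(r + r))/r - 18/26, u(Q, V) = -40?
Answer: -941/26 ≈ -36.192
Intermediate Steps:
D(r) = -9/13 + (8 + r)/(2*r**2) (D(r) = ((8 + r)/((2*r)))/r - 18*1/26 = ((8 + r)*(1/(2*r)))/r - 9/13 = ((8 + r)/(2*r))/r - 9/13 = (8 + r)/(2*r**2) - 9/13 = -9/13 + (8 + r)/(2*r**2))
u(-5 - 1*(-32), -4 + 16) + D(1) = -40 + (-9/13 + (1/2)/1 + 4/1**2) = -40 + (-9/13 + (1/2)*1 + 4*1) = -40 + (-9/13 + 1/2 + 4) = -40 + 99/26 = -941/26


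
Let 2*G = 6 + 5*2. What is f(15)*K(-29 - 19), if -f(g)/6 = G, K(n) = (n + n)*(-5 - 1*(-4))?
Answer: -4608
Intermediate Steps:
G = 8 (G = (6 + 5*2)/2 = (6 + 10)/2 = (½)*16 = 8)
K(n) = -2*n (K(n) = (2*n)*(-5 + 4) = (2*n)*(-1) = -2*n)
f(g) = -48 (f(g) = -6*8 = -48)
f(15)*K(-29 - 19) = -(-96)*(-29 - 19) = -(-96)*(-48) = -48*96 = -4608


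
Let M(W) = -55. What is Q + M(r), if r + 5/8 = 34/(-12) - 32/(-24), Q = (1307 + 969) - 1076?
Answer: 1145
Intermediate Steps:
Q = 1200 (Q = 2276 - 1076 = 1200)
r = -17/8 (r = -5/8 + (34/(-12) - 32/(-24)) = -5/8 + (34*(-1/12) - 32*(-1/24)) = -5/8 + (-17/6 + 4/3) = -5/8 - 3/2 = -17/8 ≈ -2.1250)
Q + M(r) = 1200 - 55 = 1145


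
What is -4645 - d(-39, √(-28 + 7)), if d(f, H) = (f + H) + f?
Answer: -4567 - I*√21 ≈ -4567.0 - 4.5826*I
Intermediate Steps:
d(f, H) = H + 2*f (d(f, H) = (H + f) + f = H + 2*f)
-4645 - d(-39, √(-28 + 7)) = -4645 - (√(-28 + 7) + 2*(-39)) = -4645 - (√(-21) - 78) = -4645 - (I*√21 - 78) = -4645 - (-78 + I*√21) = -4645 + (78 - I*√21) = -4567 - I*√21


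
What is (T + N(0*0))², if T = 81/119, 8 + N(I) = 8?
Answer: 6561/14161 ≈ 0.46331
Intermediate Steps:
N(I) = 0 (N(I) = -8 + 8 = 0)
T = 81/119 (T = 81*(1/119) = 81/119 ≈ 0.68067)
(T + N(0*0))² = (81/119 + 0)² = (81/119)² = 6561/14161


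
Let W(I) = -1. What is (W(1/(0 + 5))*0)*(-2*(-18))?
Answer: 0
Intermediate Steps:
(W(1/(0 + 5))*0)*(-2*(-18)) = (-1*0)*(-2*(-18)) = 0*36 = 0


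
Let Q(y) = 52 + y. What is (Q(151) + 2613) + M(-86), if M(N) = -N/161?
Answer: 453462/161 ≈ 2816.5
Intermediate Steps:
M(N) = -N/161 (M(N) = -N*(1/161) = -N/161)
(Q(151) + 2613) + M(-86) = ((52 + 151) + 2613) - 1/161*(-86) = (203 + 2613) + 86/161 = 2816 + 86/161 = 453462/161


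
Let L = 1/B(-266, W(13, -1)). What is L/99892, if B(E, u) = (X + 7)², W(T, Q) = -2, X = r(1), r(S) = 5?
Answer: 1/14384448 ≈ 6.9520e-8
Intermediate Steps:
X = 5
B(E, u) = 144 (B(E, u) = (5 + 7)² = 12² = 144)
L = 1/144 ≈ 0.0069444
L/99892 = (1/144)/99892 = (1/144)*(1/99892) = 1/14384448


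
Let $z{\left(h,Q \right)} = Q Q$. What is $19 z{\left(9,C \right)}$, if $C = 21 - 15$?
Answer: $684$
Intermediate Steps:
$C = 6$
$z{\left(h,Q \right)} = Q^{2}$
$19 z{\left(9,C \right)} = 19 \cdot 6^{2} = 19 \cdot 36 = 684$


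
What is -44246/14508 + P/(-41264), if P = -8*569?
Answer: -27495727/9354033 ≈ -2.9395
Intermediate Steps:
P = -4552
-44246/14508 + P/(-41264) = -44246/14508 - 4552/(-41264) = -44246*1/14508 - 4552*(-1/41264) = -22123/7254 + 569/5158 = -27495727/9354033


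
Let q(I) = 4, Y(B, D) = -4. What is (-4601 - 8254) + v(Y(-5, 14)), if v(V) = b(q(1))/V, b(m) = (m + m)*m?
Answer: -12863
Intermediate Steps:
b(m) = 2*m² (b(m) = (2*m)*m = 2*m²)
v(V) = 32/V (v(V) = (2*4²)/V = (2*16)/V = 32/V)
(-4601 - 8254) + v(Y(-5, 14)) = (-4601 - 8254) + 32/(-4) = -12855 + 32*(-¼) = -12855 - 8 = -12863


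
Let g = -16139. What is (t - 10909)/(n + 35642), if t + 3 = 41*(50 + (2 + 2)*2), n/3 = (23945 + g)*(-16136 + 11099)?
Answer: 4267/58960412 ≈ 7.2371e-5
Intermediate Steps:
n = -117956466 (n = 3*((23945 - 16139)*(-16136 + 11099)) = 3*(7806*(-5037)) = 3*(-39318822) = -117956466)
t = 2375 (t = -3 + 41*(50 + (2 + 2)*2) = -3 + 41*(50 + 4*2) = -3 + 41*(50 + 8) = -3 + 41*58 = -3 + 2378 = 2375)
(t - 10909)/(n + 35642) = (2375 - 10909)/(-117956466 + 35642) = -8534/(-117920824) = -8534*(-1/117920824) = 4267/58960412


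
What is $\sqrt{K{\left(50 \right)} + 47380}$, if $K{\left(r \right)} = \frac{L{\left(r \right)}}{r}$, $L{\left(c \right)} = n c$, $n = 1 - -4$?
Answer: $27 \sqrt{65} \approx 217.68$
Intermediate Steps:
$n = 5$ ($n = 1 + 4 = 5$)
$L{\left(c \right)} = 5 c$
$K{\left(r \right)} = 5$ ($K{\left(r \right)} = \frac{5 r}{r} = 5$)
$\sqrt{K{\left(50 \right)} + 47380} = \sqrt{5 + 47380} = \sqrt{47385} = 27 \sqrt{65}$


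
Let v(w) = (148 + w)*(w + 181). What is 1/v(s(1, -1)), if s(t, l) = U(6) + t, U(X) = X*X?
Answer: 1/40330 ≈ 2.4795e-5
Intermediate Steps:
U(X) = X**2
s(t, l) = 36 + t (s(t, l) = 6**2 + t = 36 + t)
v(w) = (148 + w)*(181 + w)
1/v(s(1, -1)) = 1/(26788 + (36 + 1)**2 + 329*(36 + 1)) = 1/(26788 + 37**2 + 329*37) = 1/(26788 + 1369 + 12173) = 1/40330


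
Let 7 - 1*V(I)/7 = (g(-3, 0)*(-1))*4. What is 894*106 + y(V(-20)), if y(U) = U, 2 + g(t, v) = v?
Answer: 94757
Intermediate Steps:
g(t, v) = -2 + v
V(I) = -7 (V(I) = 49 - 7*(-2 + 0)*(-1)*4 = 49 - 7*(-2*(-1))*4 = 49 - 14*4 = 49 - 7*8 = 49 - 56 = -7)
894*106 + y(V(-20)) = 894*106 - 7 = 94764 - 7 = 94757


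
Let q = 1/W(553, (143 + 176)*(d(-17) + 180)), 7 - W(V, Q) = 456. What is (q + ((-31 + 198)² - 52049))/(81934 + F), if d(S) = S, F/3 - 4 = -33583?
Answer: 10847841/8442547 ≈ 1.2849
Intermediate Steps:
F = -100737 (F = 12 + 3*(-33583) = 12 - 100749 = -100737)
W(V, Q) = -449 (W(V, Q) = 7 - 1*456 = 7 - 456 = -449)
q = -1/449 (q = 1/(-449) = -1/449 ≈ -0.0022272)
(q + ((-31 + 198)² - 52049))/(81934 + F) = (-1/449 + ((-31 + 198)² - 52049))/(81934 - 100737) = (-1/449 + (167² - 52049))/(-18803) = (-1/449 + (27889 - 52049))*(-1/18803) = (-1/449 - 24160)*(-1/18803) = -10847841/449*(-1/18803) = 10847841/8442547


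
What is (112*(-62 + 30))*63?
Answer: -225792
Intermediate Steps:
(112*(-62 + 30))*63 = (112*(-32))*63 = -3584*63 = -225792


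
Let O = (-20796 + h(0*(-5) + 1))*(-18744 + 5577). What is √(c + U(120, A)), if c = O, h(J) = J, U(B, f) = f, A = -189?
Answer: 6*√7605766 ≈ 16547.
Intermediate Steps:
O = 273807765 (O = (-20796 + (0*(-5) + 1))*(-18744 + 5577) = (-20796 + (0 + 1))*(-13167) = (-20796 + 1)*(-13167) = -20795*(-13167) = 273807765)
c = 273807765
√(c + U(120, A)) = √(273807765 - 189) = √273807576 = 6*√7605766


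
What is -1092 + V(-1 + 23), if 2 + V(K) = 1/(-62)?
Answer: -67829/62 ≈ -1094.0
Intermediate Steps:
V(K) = -125/62 (V(K) = -2 + 1/(-62) = -2 - 1/62 = -125/62)
-1092 + V(-1 + 23) = -1092 - 125/62 = -67829/62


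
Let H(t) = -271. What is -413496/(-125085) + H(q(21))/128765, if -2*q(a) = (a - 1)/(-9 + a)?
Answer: 3547327627/1073771335 ≈ 3.3036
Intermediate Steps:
q(a) = -(-1 + a)/(2*(-9 + a)) (q(a) = -(a - 1)/(2*(-9 + a)) = -(-1 + a)/(2*(-9 + a)))
-413496/(-125085) + H(q(21))/128765 = -413496/(-125085) - 271/128765 = -413496*(-1/125085) - 271*1/128765 = 137832/41695 - 271/128765 = 3547327627/1073771335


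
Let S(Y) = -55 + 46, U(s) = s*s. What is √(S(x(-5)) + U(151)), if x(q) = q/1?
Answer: 2*√5698 ≈ 150.97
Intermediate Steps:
U(s) = s²
x(q) = q (x(q) = q*1 = q)
S(Y) = -9
√(S(x(-5)) + U(151)) = √(-9 + 151²) = √(-9 + 22801) = √22792 = 2*√5698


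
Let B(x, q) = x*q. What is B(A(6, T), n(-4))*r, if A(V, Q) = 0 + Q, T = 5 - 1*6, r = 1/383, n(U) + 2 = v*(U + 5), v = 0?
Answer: 2/383 ≈ 0.0052219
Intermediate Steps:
n(U) = -2 (n(U) = -2 + 0*(U + 5) = -2 + 0*(5 + U) = -2 + 0 = -2)
r = 1/383 ≈ 0.0026110
T = -1 (T = 5 - 6 = -1)
A(V, Q) = Q
B(x, q) = q*x
B(A(6, T), n(-4))*r = -2*(-1)*(1/383) = 2*(1/383) = 2/383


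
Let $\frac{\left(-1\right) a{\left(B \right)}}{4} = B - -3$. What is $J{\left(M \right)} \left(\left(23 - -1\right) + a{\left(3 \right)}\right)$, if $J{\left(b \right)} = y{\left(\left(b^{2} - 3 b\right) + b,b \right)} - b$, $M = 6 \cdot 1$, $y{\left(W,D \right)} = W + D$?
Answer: $0$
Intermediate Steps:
$a{\left(B \right)} = -12 - 4 B$ ($a{\left(B \right)} = - 4 \left(B - -3\right) = - 4 \left(B + 3\right) = - 4 \left(3 + B\right) = -12 - 4 B$)
$y{\left(W,D \right)} = D + W$
$M = 6$
$J{\left(b \right)} = b^{2} - 2 b$ ($J{\left(b \right)} = \left(b + \left(\left(b^{2} - 3 b\right) + b\right)\right) - b = \left(b + \left(b^{2} - 2 b\right)\right) - b = \left(b^{2} - b\right) - b = b^{2} - 2 b$)
$J{\left(M \right)} \left(\left(23 - -1\right) + a{\left(3 \right)}\right) = 6 \left(-2 + 6\right) \left(\left(23 - -1\right) - 24\right) = 6 \cdot 4 \left(\left(23 + 1\right) - 24\right) = 24 \left(24 - 24\right) = 24 \cdot 0 = 0$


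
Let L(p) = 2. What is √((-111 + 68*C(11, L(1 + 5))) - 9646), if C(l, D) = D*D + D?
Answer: I*√9349 ≈ 96.69*I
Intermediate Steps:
C(l, D) = D + D² (C(l, D) = D² + D = D + D²)
√((-111 + 68*C(11, L(1 + 5))) - 9646) = √((-111 + 68*(2*(1 + 2))) - 9646) = √((-111 + 68*(2*3)) - 9646) = √((-111 + 68*6) - 9646) = √((-111 + 408) - 9646) = √(297 - 9646) = √(-9349) = I*√9349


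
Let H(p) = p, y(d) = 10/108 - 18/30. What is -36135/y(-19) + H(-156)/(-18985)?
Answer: 185226224622/2600945 ≈ 71215.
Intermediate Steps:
y(d) = -137/270 (y(d) = 10*(1/108) - 18*1/30 = 5/54 - ⅗ = -137/270)
-36135/y(-19) + H(-156)/(-18985) = -36135/(-137/270) - 156/(-18985) = -36135*(-270/137) - 156*(-1/18985) = 9756450/137 + 156/18985 = 185226224622/2600945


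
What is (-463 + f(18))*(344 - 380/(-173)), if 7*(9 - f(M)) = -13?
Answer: -27079740/173 ≈ -1.5653e+5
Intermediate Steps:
f(M) = 76/7 (f(M) = 9 - 1/7*(-13) = 9 + 13/7 = 76/7)
(-463 + f(18))*(344 - 380/(-173)) = (-463 + 76/7)*(344 - 380/(-173)) = -3165*(344 - 380*(-1/173))/7 = -3165*(344 + 380/173)/7 = -3165/7*59892/173 = -27079740/173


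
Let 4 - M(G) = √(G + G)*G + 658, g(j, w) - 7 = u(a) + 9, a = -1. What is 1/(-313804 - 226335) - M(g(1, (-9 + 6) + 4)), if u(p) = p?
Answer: 353250905/540139 + 15*√30 ≈ 736.16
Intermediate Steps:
g(j, w) = 15 (g(j, w) = 7 + (-1 + 9) = 7 + 8 = 15)
M(G) = -654 - √2*G^(3/2) (M(G) = 4 - (√(G + G)*G + 658) = 4 - (√(2*G)*G + 658) = 4 - ((√2*√G)*G + 658) = 4 - (√2*G^(3/2) + 658) = 4 - (658 + √2*G^(3/2)) = 4 + (-658 - √2*G^(3/2)) = -654 - √2*G^(3/2))
1/(-313804 - 226335) - M(g(1, (-9 + 6) + 4)) = 1/(-313804 - 226335) - (-654 - √2*15^(3/2)) = 1/(-540139) - (-654 - √2*15*√15) = -1/540139 - (-654 - 15*√30) = -1/540139 + (654 + 15*√30) = 353250905/540139 + 15*√30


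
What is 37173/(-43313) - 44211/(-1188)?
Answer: 623583173/17151948 ≈ 36.356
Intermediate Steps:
37173/(-43313) - 44211/(-1188) = 37173*(-1/43313) - 44211*(-1/1188) = -37173/43313 + 14737/396 = 623583173/17151948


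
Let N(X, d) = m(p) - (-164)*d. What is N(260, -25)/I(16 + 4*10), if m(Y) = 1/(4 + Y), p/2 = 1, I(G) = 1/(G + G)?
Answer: -1377544/3 ≈ -4.5918e+5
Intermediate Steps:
I(G) = 1/(2*G)
p = 2 (p = 2*1 = 2)
N(X, d) = ⅙ + 164*d (N(X, d) = 1/(4 + 2) - (-164)*d = 1/6 + 164*d = ⅙ + 164*d)
N(260, -25)/I(16 + 4*10) = (⅙ + 164*(-25))/((1/(2*(16 + 4*10)))) = (⅙ - 4100)/((1/(2*(16 + 40)))) = -24599/(6*((½)/56)) = -24599/(6*((½)*(1/56))) = -24599/(6*1/112) = -24599/6*112 = -1377544/3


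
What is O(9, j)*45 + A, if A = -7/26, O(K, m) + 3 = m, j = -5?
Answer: -9367/26 ≈ -360.27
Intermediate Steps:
O(K, m) = -3 + m
A = -7/26 (A = -7*1/26 = -7/26 ≈ -0.26923)
O(9, j)*45 + A = (-3 - 5)*45 - 7/26 = -8*45 - 7/26 = -360 - 7/26 = -9367/26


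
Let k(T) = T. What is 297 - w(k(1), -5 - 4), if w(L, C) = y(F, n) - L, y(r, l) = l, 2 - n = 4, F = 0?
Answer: 300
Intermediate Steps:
n = -2 (n = 2 - 1*4 = 2 - 4 = -2)
w(L, C) = -2 - L
297 - w(k(1), -5 - 4) = 297 - (-2 - 1*1) = 297 - (-2 - 1) = 297 - 1*(-3) = 297 + 3 = 300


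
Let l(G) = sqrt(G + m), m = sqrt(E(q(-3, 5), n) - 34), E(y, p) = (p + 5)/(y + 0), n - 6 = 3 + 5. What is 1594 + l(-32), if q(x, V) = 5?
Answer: 1594 + sqrt(-800 + 5*I*sqrt(755))/5 ≈ 1594.5 + 5.6775*I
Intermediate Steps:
n = 14 (n = 6 + (3 + 5) = 6 + 8 = 14)
E(y, p) = (5 + p)/y
m = I*sqrt(755)/5 (m = sqrt((5 + 14)/5 - 34) = sqrt((1/5)*19 - 34) = sqrt(19/5 - 34) = sqrt(-151/5) = I*sqrt(755)/5 ≈ 5.4955*I)
l(G) = sqrt(G + I*sqrt(755)/5)
1594 + l(-32) = 1594 + sqrt(25*(-32) + 5*I*sqrt(755))/5 = 1594 + sqrt(-800 + 5*I*sqrt(755))/5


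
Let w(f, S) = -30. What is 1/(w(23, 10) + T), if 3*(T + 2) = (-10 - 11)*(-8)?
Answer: 1/24 ≈ 0.041667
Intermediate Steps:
T = 54 (T = -2 + ((-10 - 11)*(-8))/3 = -2 + (-21*(-8))/3 = -2 + (1/3)*168 = -2 + 56 = 54)
1/(w(23, 10) + T) = 1/(-30 + 54) = 1/24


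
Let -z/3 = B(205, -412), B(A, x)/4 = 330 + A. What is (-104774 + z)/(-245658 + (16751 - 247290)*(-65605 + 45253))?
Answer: -55597/2345842035 ≈ -2.3700e-5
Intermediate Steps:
B(A, x) = 1320 + 4*A (B(A, x) = 4*(330 + A) = 1320 + 4*A)
z = -6420 (z = -3*(1320 + 4*205) = -3*(1320 + 820) = -3*2140 = -6420)
(-104774 + z)/(-245658 + (16751 - 247290)*(-65605 + 45253)) = (-104774 - 6420)/(-245658 + (16751 - 247290)*(-65605 + 45253)) = -111194/(-245658 - 230539*(-20352)) = -111194/(-245658 + 4691929728) = -111194/4691684070 = -111194*1/4691684070 = -55597/2345842035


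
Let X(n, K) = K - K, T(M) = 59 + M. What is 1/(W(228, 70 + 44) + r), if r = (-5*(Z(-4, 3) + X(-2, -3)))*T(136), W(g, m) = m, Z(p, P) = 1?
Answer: -1/861 ≈ -0.0011614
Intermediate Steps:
X(n, K) = 0
r = -975 (r = (-5*(1 + 0))*(59 + 136) = -5*1*195 = -5*195 = -975)
1/(W(228, 70 + 44) + r) = 1/((70 + 44) - 975) = 1/(114 - 975) = 1/(-861) = -1/861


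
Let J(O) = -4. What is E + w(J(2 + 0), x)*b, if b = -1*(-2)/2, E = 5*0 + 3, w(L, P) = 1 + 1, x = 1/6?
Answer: 5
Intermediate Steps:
x = 1/6 (x = 1*(1/6) = 1/6 ≈ 0.16667)
w(L, P) = 2
E = 3 (E = 0 + 3 = 3)
b = 1 (b = 2*(1/2) = 1)
E + w(J(2 + 0), x)*b = 3 + 2*1 = 3 + 2 = 5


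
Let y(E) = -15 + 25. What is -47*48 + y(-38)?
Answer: -2246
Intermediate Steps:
y(E) = 10
-47*48 + y(-38) = -47*48 + 10 = -2256 + 10 = -2246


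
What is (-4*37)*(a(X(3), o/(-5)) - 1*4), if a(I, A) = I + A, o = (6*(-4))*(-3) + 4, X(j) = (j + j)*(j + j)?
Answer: -12432/5 ≈ -2486.4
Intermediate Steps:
X(j) = 4*j**2 (X(j) = (2*j)*(2*j) = 4*j**2)
o = 76 (o = -24*(-3) + 4 = 72 + 4 = 76)
a(I, A) = A + I
(-4*37)*(a(X(3), o/(-5)) - 1*4) = (-4*37)*((76/(-5) + 4*3**2) - 1*4) = -148*((76*(-1/5) + 4*9) - 4) = -148*((-76/5 + 36) - 4) = -148*(104/5 - 4) = -148*84/5 = -12432/5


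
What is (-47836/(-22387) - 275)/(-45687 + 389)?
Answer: 210641/34968494 ≈ 0.0060237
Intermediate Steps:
(-47836/(-22387) - 275)/(-45687 + 389) = (-47836*(-1/22387) - 275)/(-45298) = (47836/22387 - 275)*(-1/45298) = -6108589/22387*(-1/45298) = 210641/34968494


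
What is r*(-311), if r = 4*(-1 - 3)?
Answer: 4976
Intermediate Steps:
r = -16 (r = 4*(-4) = -16)
r*(-311) = -16*(-311) = 4976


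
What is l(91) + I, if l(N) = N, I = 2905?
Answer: 2996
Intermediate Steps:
l(91) + I = 91 + 2905 = 2996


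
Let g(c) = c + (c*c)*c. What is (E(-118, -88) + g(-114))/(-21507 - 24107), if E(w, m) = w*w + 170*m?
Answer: 741347/22807 ≈ 32.505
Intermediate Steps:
E(w, m) = w² + 170*m
g(c) = c + c³ (g(c) = c + c²*c = c + c³)
(E(-118, -88) + g(-114))/(-21507 - 24107) = (((-118)² + 170*(-88)) + (-114 + (-114)³))/(-21507 - 24107) = ((13924 - 14960) + (-114 - 1481544))/(-45614) = (-1036 - 1481658)*(-1/45614) = -1482694*(-1/45614) = 741347/22807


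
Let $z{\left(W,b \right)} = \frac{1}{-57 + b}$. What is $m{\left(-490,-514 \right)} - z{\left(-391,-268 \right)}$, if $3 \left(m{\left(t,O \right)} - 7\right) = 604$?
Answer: $\frac{203128}{975} \approx 208.34$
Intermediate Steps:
$m{\left(t,O \right)} = \frac{625}{3}$ ($m{\left(t,O \right)} = 7 + \frac{1}{3} \cdot 604 = 7 + \frac{604}{3} = \frac{625}{3}$)
$m{\left(-490,-514 \right)} - z{\left(-391,-268 \right)} = \frac{625}{3} - \frac{1}{-57 - 268} = \frac{625}{3} - \frac{1}{-325} = \frac{625}{3} - - \frac{1}{325} = \frac{625}{3} + \frac{1}{325} = \frac{203128}{975}$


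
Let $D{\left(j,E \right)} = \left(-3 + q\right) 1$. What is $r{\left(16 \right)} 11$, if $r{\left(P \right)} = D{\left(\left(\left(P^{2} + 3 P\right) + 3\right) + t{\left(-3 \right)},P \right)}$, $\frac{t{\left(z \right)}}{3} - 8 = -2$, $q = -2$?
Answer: $-55$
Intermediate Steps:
$t{\left(z \right)} = 18$ ($t{\left(z \right)} = 24 + 3 \left(-2\right) = 24 - 6 = 18$)
$D{\left(j,E \right)} = -5$ ($D{\left(j,E \right)} = \left(-3 - 2\right) 1 = \left(-5\right) 1 = -5$)
$r{\left(P \right)} = -5$
$r{\left(16 \right)} 11 = \left(-5\right) 11 = -55$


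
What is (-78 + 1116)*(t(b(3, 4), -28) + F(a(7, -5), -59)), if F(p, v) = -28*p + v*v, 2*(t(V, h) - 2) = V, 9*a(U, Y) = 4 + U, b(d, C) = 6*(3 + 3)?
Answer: 10795546/3 ≈ 3.5985e+6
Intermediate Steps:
b(d, C) = 36 (b(d, C) = 6*6 = 36)
a(U, Y) = 4/9 + U/9 (a(U, Y) = (4 + U)/9 = 4/9 + U/9)
t(V, h) = 2 + V/2
F(p, v) = v² - 28*p (F(p, v) = -28*p + v² = v² - 28*p)
(-78 + 1116)*(t(b(3, 4), -28) + F(a(7, -5), -59)) = (-78 + 1116)*((2 + (½)*36) + ((-59)² - 28*(4/9 + (⅑)*7))) = 1038*((2 + 18) + (3481 - 28*(4/9 + 7/9))) = 1038*(20 + (3481 - 28*11/9)) = 1038*(20 + (3481 - 308/9)) = 1038*(20 + 31021/9) = 1038*(31201/9) = 10795546/3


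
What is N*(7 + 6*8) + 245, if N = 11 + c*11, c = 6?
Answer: 4480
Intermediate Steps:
N = 77 (N = 11 + 6*11 = 11 + 66 = 77)
N*(7 + 6*8) + 245 = 77*(7 + 6*8) + 245 = 77*(7 + 48) + 245 = 77*55 + 245 = 4235 + 245 = 4480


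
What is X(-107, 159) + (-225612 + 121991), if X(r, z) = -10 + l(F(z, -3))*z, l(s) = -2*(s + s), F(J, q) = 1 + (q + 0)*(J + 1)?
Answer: 201013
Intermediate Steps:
F(J, q) = 1 + q*(1 + J)
l(s) = -4*s
X(r, z) = -10 + z*(8 + 12*z) (X(r, z) = -10 + (-4*(1 - 3 + z*(-3)))*z = -10 + (-4*(1 - 3 - 3*z))*z = -10 + (-4*(-2 - 3*z))*z = -10 + (8 + 12*z)*z = -10 + z*(8 + 12*z))
X(-107, 159) + (-225612 + 121991) = (-10 + 8*159 + 12*159²) + (-225612 + 121991) = (-10 + 1272 + 12*25281) - 103621 = (-10 + 1272 + 303372) - 103621 = 304634 - 103621 = 201013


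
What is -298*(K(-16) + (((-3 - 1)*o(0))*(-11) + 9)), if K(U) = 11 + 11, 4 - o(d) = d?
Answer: -61686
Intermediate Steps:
o(d) = 4 - d
K(U) = 22
-298*(K(-16) + (((-3 - 1)*o(0))*(-11) + 9)) = -298*(22 + (((-3 - 1)*(4 - 1*0))*(-11) + 9)) = -298*(22 + (-4*(4 + 0)*(-11) + 9)) = -298*(22 + (-4*4*(-11) + 9)) = -298*(22 + (-16*(-11) + 9)) = -298*(22 + (176 + 9)) = -298*(22 + 185) = -298*207 = -61686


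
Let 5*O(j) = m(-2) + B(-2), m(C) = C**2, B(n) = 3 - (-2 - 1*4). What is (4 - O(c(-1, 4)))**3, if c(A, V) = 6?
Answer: 343/125 ≈ 2.7440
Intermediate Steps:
B(n) = 9 (B(n) = 3 - (-2 - 4) = 3 - 1*(-6) = 3 + 6 = 9)
O(j) = 13/5 (O(j) = ((-2)**2 + 9)/5 = (4 + 9)/5 = (1/5)*13 = 13/5)
(4 - O(c(-1, 4)))**3 = (4 - 1*13/5)**3 = (4 - 13/5)**3 = (7/5)**3 = 343/125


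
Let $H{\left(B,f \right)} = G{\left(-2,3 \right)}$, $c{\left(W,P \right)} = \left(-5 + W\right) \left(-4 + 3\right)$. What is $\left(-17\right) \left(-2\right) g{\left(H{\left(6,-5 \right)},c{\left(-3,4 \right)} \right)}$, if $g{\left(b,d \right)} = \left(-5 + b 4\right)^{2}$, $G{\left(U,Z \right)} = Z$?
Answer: $1666$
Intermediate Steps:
$c{\left(W,P \right)} = 5 - W$ ($c{\left(W,P \right)} = \left(-5 + W\right) \left(-1\right) = 5 - W$)
$H{\left(B,f \right)} = 3$
$g{\left(b,d \right)} = \left(-5 + 4 b\right)^{2}$
$\left(-17\right) \left(-2\right) g{\left(H{\left(6,-5 \right)},c{\left(-3,4 \right)} \right)} = \left(-17\right) \left(-2\right) \left(-5 + 4 \cdot 3\right)^{2} = 34 \left(-5 + 12\right)^{2} = 34 \cdot 7^{2} = 34 \cdot 49 = 1666$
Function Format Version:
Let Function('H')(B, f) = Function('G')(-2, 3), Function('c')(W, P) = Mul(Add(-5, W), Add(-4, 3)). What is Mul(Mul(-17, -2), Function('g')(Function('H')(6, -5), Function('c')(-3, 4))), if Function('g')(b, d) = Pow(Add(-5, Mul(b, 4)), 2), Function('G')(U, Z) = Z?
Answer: 1666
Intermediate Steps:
Function('c')(W, P) = Add(5, Mul(-1, W)) (Function('c')(W, P) = Mul(Add(-5, W), -1) = Add(5, Mul(-1, W)))
Function('H')(B, f) = 3
Function('g')(b, d) = Pow(Add(-5, Mul(4, b)), 2)
Mul(Mul(-17, -2), Function('g')(Function('H')(6, -5), Function('c')(-3, 4))) = Mul(Mul(-17, -2), Pow(Add(-5, Mul(4, 3)), 2)) = Mul(34, Pow(Add(-5, 12), 2)) = Mul(34, Pow(7, 2)) = Mul(34, 49) = 1666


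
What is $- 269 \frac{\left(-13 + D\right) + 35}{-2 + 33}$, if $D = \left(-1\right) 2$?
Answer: $- \frac{5380}{31} \approx -173.55$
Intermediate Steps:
$D = -2$
$- 269 \frac{\left(-13 + D\right) + 35}{-2 + 33} = - 269 \frac{\left(-13 - 2\right) + 35}{-2 + 33} = - 269 \frac{-15 + 35}{31} = - 269 \cdot 20 \cdot \frac{1}{31} = \left(-269\right) \frac{20}{31} = - \frac{5380}{31}$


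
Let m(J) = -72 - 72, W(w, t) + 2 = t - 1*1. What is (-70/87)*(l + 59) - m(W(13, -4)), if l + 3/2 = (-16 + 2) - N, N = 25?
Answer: 11233/87 ≈ 129.11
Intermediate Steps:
W(w, t) = -3 + t (W(w, t) = -2 + (t - 1*1) = -2 + (t - 1) = -2 + (-1 + t) = -3 + t)
l = -81/2 (l = -3/2 + ((-16 + 2) - 1*25) = -3/2 + (-14 - 25) = -3/2 - 39 = -81/2 ≈ -40.500)
m(J) = -144
(-70/87)*(l + 59) - m(W(13, -4)) = (-70/87)*(-81/2 + 59) - 1*(-144) = -70*1/87*(37/2) + 144 = -70/87*37/2 + 144 = -1295/87 + 144 = 11233/87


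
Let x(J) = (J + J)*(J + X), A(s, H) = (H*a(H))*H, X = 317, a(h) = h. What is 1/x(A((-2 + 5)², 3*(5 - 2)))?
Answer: 1/1525068 ≈ 6.5571e-7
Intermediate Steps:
A(s, H) = H³ (A(s, H) = (H*H)*H = H²*H = H³)
x(J) = 2*J*(317 + J) (x(J) = (J + J)*(J + 317) = (2*J)*(317 + J) = 2*J*(317 + J))
1/x(A((-2 + 5)², 3*(5 - 2))) = 1/(2*(3*(5 - 2))³*(317 + (3*(5 - 2))³)) = 1/(2*(3*3)³*(317 + (3*3)³)) = 1/(2*9³*(317 + 9³)) = 1/(2*729*(317 + 729)) = 1/(2*729*1046) = 1/1525068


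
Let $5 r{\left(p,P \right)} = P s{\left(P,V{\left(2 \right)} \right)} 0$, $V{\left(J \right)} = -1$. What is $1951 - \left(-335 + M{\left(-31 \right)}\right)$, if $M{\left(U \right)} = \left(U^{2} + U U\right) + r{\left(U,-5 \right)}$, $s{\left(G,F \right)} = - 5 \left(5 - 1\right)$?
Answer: $364$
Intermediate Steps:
$s{\left(G,F \right)} = -20$ ($s{\left(G,F \right)} = \left(-5\right) 4 = -20$)
$r{\left(p,P \right)} = 0$ ($r{\left(p,P \right)} = \frac{P \left(-20\right) 0}{5} = \frac{- 20 P 0}{5} = \frac{1}{5} \cdot 0 = 0$)
$M{\left(U \right)} = 2 U^{2}$ ($M{\left(U \right)} = \left(U^{2} + U U\right) + 0 = \left(U^{2} + U^{2}\right) + 0 = 2 U^{2} + 0 = 2 U^{2}$)
$1951 - \left(-335 + M{\left(-31 \right)}\right) = 1951 - \left(-335 + 2 \left(-31\right)^{2}\right) = 1951 - \left(-335 + 2 \cdot 961\right) = 1951 - \left(-335 + 1922\right) = 1951 - 1587 = 364$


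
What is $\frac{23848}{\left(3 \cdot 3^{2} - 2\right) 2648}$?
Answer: $\frac{2981}{8275} \approx 0.36024$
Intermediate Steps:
$\frac{23848}{\left(3 \cdot 3^{2} - 2\right) 2648} = \frac{23848}{\left(3 \cdot 9 - 2\right) 2648} = \frac{23848}{\left(27 - 2\right) 2648} = \frac{23848}{25 \cdot 2648} = \frac{23848}{66200} = 23848 \cdot \frac{1}{66200} = \frac{2981}{8275}$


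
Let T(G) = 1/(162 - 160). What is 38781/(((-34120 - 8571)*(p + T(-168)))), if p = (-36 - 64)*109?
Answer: 77562/930621109 ≈ 8.3344e-5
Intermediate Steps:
p = -10900 (p = -100*109 = -10900)
T(G) = 1/2
38781/(((-34120 - 8571)*(p + T(-168)))) = 38781/(((-34120 - 8571)*(-10900 + 1/2))) = 38781/((-42691*(-21799/2))) = 38781/(930621109/2) = 38781*(2/930621109) = 77562/930621109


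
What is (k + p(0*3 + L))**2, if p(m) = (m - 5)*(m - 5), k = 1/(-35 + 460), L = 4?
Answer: 181476/180625 ≈ 1.0047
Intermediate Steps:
k = 1/425 ≈ 0.0023529
p(m) = (-5 + m)**2 (p(m) = (-5 + m)*(-5 + m) = (-5 + m)**2)
(k + p(0*3 + L))**2 = (1/425 + (-5 + (0*3 + 4))**2)**2 = (1/425 + (-5 + (0 + 4))**2)**2 = (1/425 + (-5 + 4)**2)**2 = (1/425 + (-1)**2)**2 = (1/425 + 1)**2 = (426/425)**2 = 181476/180625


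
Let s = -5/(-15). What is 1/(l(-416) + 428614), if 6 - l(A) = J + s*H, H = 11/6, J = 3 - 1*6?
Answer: 18/7715203 ≈ 2.3331e-6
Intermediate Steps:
s = ⅓ (s = -5*(-1/15) = ⅓ ≈ 0.33333)
J = -3 (J = 3 - 6 = -3)
H = 11/6 (H = 11*(⅙) = 11/6 ≈ 1.8333)
l(A) = 151/18 (l(A) = 6 - (-3 + (⅓)*(11/6)) = 6 - (-3 + 11/18) = 6 - 1*(-43/18) = 6 + 43/18 = 151/18)
1/(l(-416) + 428614) = 1/(151/18 + 428614) = 1/(7715203/18) = 18/7715203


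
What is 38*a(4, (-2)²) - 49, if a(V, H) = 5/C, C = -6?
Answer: -242/3 ≈ -80.667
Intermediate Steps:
a(V, H) = -⅚ (a(V, H) = 5/(-6) = 5*(-⅙) = -⅚)
38*a(4, (-2)²) - 49 = 38*(-⅚) - 49 = -95/3 - 49 = -242/3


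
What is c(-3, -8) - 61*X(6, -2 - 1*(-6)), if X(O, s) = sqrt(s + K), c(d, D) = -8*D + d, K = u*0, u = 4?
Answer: -61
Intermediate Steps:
K = 0 (K = 4*0 = 0)
c(d, D) = d - 8*D
X(O, s) = sqrt(s) (X(O, s) = sqrt(s + 0) = sqrt(s))
c(-3, -8) - 61*X(6, -2 - 1*(-6)) = (-3 - 8*(-8)) - 61*sqrt(-2 - 1*(-6)) = (-3 + 64) - 61*sqrt(-2 + 6) = 61 - 61*sqrt(4) = 61 - 61*2 = 61 - 122 = -61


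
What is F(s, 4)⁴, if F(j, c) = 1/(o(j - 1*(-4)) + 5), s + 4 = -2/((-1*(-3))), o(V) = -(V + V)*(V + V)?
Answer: 6561/707281 ≈ 0.0092764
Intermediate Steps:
o(V) = -4*V² (o(V) = -2*V*2*V = -4*V²)
s = -14/3 (s = -4 - 2/((-1*(-3))) = -4 - 2/3 = -4 - 2*⅓ = -4 - ⅔ = -14/3 ≈ -4.6667)
F(j, c) = 1/(5 - 4*(4 + j)²) (F(j, c) = 1/(-4*(j - 1*(-4))² + 5) = 1/(-4*(j + 4)² + 5) = 1/(-4*(4 + j)² + 5) = 1/(5 - 4*(4 + j)²))
F(s, 4)⁴ = (-1/(-5 + 4*(4 - 14/3)²))⁴ = (-1/(-5 + 4*(-⅔)²))⁴ = (-1/(-5 + 4*(4/9)))⁴ = (-1/(-5 + 16/9))⁴ = (-1/(-29/9))⁴ = (-1*(-9/29))⁴ = (9/29)⁴ = 6561/707281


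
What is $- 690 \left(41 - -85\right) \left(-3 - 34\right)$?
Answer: $3216780$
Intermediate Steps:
$- 690 \left(41 - -85\right) \left(-3 - 34\right) = - 690 \left(41 + 85\right) \left(-37\right) = - 690 \cdot 126 \left(-37\right) = \left(-690\right) \left(-4662\right) = 3216780$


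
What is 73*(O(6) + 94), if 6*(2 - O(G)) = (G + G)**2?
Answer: 5256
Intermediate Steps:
O(G) = 2 - 2*G**2/3 (O(G) = 2 - (G + G)**2/6 = 2 - 4*G**2/6 = 2 - 2*G**2/3)
73*(O(6) + 94) = 73*((2 - 2/3*6**2) + 94) = 73*((2 - 2/3*36) + 94) = 73*((2 - 24) + 94) = 73*(-22 + 94) = 73*72 = 5256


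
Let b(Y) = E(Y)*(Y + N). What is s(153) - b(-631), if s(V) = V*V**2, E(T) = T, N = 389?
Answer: 3428875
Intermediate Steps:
s(V) = V**3
b(Y) = Y*(389 + Y) (b(Y) = Y*(Y + 389) = Y*(389 + Y))
s(153) - b(-631) = 153**3 - (-631)*(389 - 631) = 3581577 - (-631)*(-242) = 3581577 - 1*152702 = 3581577 - 152702 = 3428875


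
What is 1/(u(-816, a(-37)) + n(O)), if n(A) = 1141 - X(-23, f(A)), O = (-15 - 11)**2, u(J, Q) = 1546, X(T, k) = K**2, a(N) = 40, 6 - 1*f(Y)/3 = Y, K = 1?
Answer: 1/2686 ≈ 0.00037230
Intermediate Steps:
f(Y) = 18 - 3*Y
X(T, k) = 1 (X(T, k) = 1**2 = 1)
O = 676 (O = (-26)**2 = 676)
n(A) = 1140 (n(A) = 1141 - 1*1 = 1141 - 1 = 1140)
1/(u(-816, a(-37)) + n(O)) = 1/(1546 + 1140) = 1/2686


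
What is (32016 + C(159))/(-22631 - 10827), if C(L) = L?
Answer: -32175/33458 ≈ -0.96165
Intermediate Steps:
(32016 + C(159))/(-22631 - 10827) = (32016 + 159)/(-22631 - 10827) = 32175/(-33458) = 32175*(-1/33458) = -32175/33458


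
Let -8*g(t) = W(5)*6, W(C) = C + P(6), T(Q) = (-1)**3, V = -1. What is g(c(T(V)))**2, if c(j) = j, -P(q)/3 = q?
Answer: 1521/16 ≈ 95.063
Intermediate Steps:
P(q) = -3*q
T(Q) = -1
W(C) = -18 + C (W(C) = C - 3*6 = C - 18 = -18 + C)
g(t) = 39/4 (g(t) = -(-18 + 5)*6/8 = -(-13)*6/8 = -1/8*(-78) = 39/4)
g(c(T(V)))**2 = (39/4)**2 = 1521/16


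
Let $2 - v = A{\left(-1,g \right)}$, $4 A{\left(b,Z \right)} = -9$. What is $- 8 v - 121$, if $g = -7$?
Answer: $-155$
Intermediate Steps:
$A{\left(b,Z \right)} = - \frac{9}{4}$ ($A{\left(b,Z \right)} = \frac{1}{4} \left(-9\right) = - \frac{9}{4}$)
$v = \frac{17}{4}$ ($v = 2 - - \frac{9}{4} = 2 + \frac{9}{4} = \frac{17}{4} \approx 4.25$)
$- 8 v - 121 = \left(-8\right) \frac{17}{4} - 121 = -34 - 121 = -155$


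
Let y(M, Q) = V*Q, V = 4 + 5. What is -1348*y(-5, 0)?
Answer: 0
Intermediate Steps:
V = 9
y(M, Q) = 9*Q
-1348*y(-5, 0) = -12132*0 = -1348*0 = 0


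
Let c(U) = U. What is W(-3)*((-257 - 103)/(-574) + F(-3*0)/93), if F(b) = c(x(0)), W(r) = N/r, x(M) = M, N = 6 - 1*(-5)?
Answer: -660/287 ≈ -2.2997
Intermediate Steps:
N = 11 (N = 6 + 5 = 11)
W(r) = 11/r
F(b) = 0
W(-3)*((-257 - 103)/(-574) + F(-3*0)/93) = (11/(-3))*((-257 - 103)/(-574) + 0/93) = (11*(-⅓))*(-360*(-1/574) + 0*(1/93)) = -11*(180/287 + 0)/3 = -11/3*180/287 = -660/287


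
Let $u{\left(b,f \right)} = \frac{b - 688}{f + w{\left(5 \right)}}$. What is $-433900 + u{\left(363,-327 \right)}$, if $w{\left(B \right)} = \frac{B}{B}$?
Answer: $- \frac{141451075}{326} \approx -4.339 \cdot 10^{5}$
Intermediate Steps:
$w{\left(B \right)} = 1$
$u{\left(b,f \right)} = \frac{-688 + b}{1 + f}$ ($u{\left(b,f \right)} = \frac{b - 688}{f + 1} = \frac{-688 + b}{1 + f}$)
$-433900 + u{\left(363,-327 \right)} = -433900 + \frac{-688 + 363}{1 - 327} = -433900 + \frac{1}{-326} \left(-325\right) = -433900 - - \frac{325}{326} = -433900 + \frac{325}{326} = - \frac{141451075}{326}$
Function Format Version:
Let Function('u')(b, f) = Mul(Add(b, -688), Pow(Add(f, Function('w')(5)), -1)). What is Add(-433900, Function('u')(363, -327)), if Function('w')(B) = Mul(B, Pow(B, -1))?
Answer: Rational(-141451075, 326) ≈ -4.3390e+5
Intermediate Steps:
Function('w')(B) = 1
Function('u')(b, f) = Mul(Pow(Add(1, f), -1), Add(-688, b)) (Function('u')(b, f) = Mul(Add(b, -688), Pow(Add(f, 1), -1)) = Mul(Add(-688, b), Pow(Add(1, f), -1)) = Mul(Pow(Add(1, f), -1), Add(-688, b)))
Add(-433900, Function('u')(363, -327)) = Add(-433900, Mul(Pow(Add(1, -327), -1), Add(-688, 363))) = Add(-433900, Mul(Pow(-326, -1), -325)) = Add(-433900, Mul(Rational(-1, 326), -325)) = Add(-433900, Rational(325, 326)) = Rational(-141451075, 326)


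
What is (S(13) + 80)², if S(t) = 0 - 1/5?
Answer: 159201/25 ≈ 6368.0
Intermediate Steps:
S(t) = -⅕ (S(t) = 0 - 1*⅕ = 0 - ⅕ = -⅕)
(S(13) + 80)² = (-⅕ + 80)² = (399/5)² = 159201/25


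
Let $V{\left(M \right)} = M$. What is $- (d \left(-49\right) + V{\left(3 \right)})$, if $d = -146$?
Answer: $-7157$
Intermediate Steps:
$- (d \left(-49\right) + V{\left(3 \right)}) = - (\left(-146\right) \left(-49\right) + 3) = - (7154 + 3) = \left(-1\right) 7157 = -7157$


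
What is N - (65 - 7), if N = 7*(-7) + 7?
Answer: -100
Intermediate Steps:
N = -42 (N = -49 + 7 = -42)
N - (65 - 7) = -42 - (65 - 7) = -42 - 1*58 = -42 - 58 = -100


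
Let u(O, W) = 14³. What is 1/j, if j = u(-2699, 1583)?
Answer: 1/2744 ≈ 0.00036443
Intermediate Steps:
u(O, W) = 2744
j = 2744
1/j = 1/2744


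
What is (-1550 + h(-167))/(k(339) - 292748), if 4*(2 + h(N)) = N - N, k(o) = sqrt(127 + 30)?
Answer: 454344896/85701391347 + 1552*sqrt(157)/85701391347 ≈ 0.0053017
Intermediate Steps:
k(o) = sqrt(157)
h(N) = -2 (h(N) = -2 + (N - N)/4 = -2 + (1/4)*0 = -2 + 0 = -2)
(-1550 + h(-167))/(k(339) - 292748) = (-1550 - 2)/(sqrt(157) - 292748) = -1552/(-292748 + sqrt(157))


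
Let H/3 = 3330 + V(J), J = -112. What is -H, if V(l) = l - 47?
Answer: -9513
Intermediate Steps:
V(l) = -47 + l
H = 9513 (H = 3*(3330 + (-47 - 112)) = 3*(3330 - 159) = 3*3171 = 9513)
-H = -1*9513 = -9513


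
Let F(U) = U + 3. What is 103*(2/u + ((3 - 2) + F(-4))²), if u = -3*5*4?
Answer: -103/30 ≈ -3.4333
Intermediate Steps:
u = -60 (u = -15*4 = -60)
F(U) = 3 + U
103*(2/u + ((3 - 2) + F(-4))²) = 103*(2/(-60) + ((3 - 2) + (3 - 4))²) = 103*(2*(-1/60) + (1 - 1)²) = 103*(-1/30 + 0²) = 103*(-1/30 + 0) = 103*(-1/30) = -103/30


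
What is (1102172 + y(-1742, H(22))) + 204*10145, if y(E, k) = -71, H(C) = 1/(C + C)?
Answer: 3171681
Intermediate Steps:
H(C) = 1/(2*C)
(1102172 + y(-1742, H(22))) + 204*10145 = (1102172 - 71) + 204*10145 = 1102101 + 2069580 = 3171681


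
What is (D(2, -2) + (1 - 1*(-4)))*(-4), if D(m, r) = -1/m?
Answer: -18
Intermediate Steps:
D(m, r) = -1/m
(D(2, -2) + (1 - 1*(-4)))*(-4) = (-1/2 + (1 - 1*(-4)))*(-4) = (-1*1/2 + (1 + 4))*(-4) = (-1/2 + 5)*(-4) = (9/2)*(-4) = -18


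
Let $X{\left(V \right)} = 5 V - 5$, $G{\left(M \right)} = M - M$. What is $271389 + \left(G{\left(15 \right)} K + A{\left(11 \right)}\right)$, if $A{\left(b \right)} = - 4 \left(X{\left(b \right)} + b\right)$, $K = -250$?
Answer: $271145$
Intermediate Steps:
$G{\left(M \right)} = 0$
$X{\left(V \right)} = -5 + 5 V$
$A{\left(b \right)} = 20 - 24 b$ ($A{\left(b \right)} = - 4 \left(\left(-5 + 5 b\right) + b\right) = - 4 \left(-5 + 6 b\right) = 20 - 24 b$)
$271389 + \left(G{\left(15 \right)} K + A{\left(11 \right)}\right) = 271389 + \left(0 \left(-250\right) + \left(20 - 264\right)\right) = 271389 + \left(0 + \left(20 - 264\right)\right) = 271389 + \left(0 - 244\right) = 271389 - 244 = 271145$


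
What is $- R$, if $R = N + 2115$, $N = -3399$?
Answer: $1284$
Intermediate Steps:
$R = -1284$ ($R = -3399 + 2115 = -1284$)
$- R = \left(-1\right) \left(-1284\right) = 1284$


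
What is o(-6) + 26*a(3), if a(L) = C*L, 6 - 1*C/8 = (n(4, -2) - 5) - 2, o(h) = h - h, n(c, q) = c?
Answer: 5616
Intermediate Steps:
o(h) = 0
C = 72 (C = 48 - 8*((4 - 5) - 2) = 48 - 8*(-1 - 2) = 48 - 8*(-3) = 48 + 24 = 72)
a(L) = 72*L
o(-6) + 26*a(3) = 0 + 26*(72*3) = 0 + 26*216 = 0 + 5616 = 5616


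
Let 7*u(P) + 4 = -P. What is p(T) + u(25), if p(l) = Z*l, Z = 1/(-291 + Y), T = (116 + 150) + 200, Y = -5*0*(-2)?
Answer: -11701/2037 ≈ -5.7442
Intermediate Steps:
Y = 0 (Y = 0*(-2) = 0)
u(P) = -4/7 - P/7 (u(P) = -4/7 + (-P)/7 = -4/7 - P/7)
T = 466 (T = 266 + 200 = 466)
Z = -1/291 (Z = 1/(-291 + 0) = 1/(-291) = -1/291 ≈ -0.0034364)
p(l) = -l/291
p(T) + u(25) = -1/291*466 + (-4/7 - ⅐*25) = -466/291 + (-4/7 - 25/7) = -466/291 - 29/7 = -11701/2037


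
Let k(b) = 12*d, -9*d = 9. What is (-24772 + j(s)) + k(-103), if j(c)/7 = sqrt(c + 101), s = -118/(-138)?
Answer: -24784 + 14*sqrt(121233)/69 ≈ -24713.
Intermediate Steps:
d = -1 (d = -1/9*9 = -1)
s = 59/69 (s = -118*(-1/138) = 59/69 ≈ 0.85507)
j(c) = 7*sqrt(101 + c) (j(c) = 7*sqrt(c + 101) = 7*sqrt(101 + c))
k(b) = -12 (k(b) = 12*(-1) = -12)
(-24772 + j(s)) + k(-103) = (-24772 + 7*sqrt(101 + 59/69)) - 12 = (-24772 + 7*sqrt(7028/69)) - 12 = (-24772 + 7*(2*sqrt(121233)/69)) - 12 = (-24772 + 14*sqrt(121233)/69) - 12 = -24784 + 14*sqrt(121233)/69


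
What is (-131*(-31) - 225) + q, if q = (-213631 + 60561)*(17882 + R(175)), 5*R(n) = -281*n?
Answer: -1231750454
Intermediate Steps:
R(n) = -281*n/5 (R(n) = (-281*n)/5 = -281*n/5)
q = -1231754290 (q = (-213631 + 60561)*(17882 - 281/5*175) = -153070*(17882 - 9835) = -153070*8047 = -1231754290)
(-131*(-31) - 225) + q = (-131*(-31) - 225) - 1231754290 = (4061 - 225) - 1231754290 = 3836 - 1231754290 = -1231750454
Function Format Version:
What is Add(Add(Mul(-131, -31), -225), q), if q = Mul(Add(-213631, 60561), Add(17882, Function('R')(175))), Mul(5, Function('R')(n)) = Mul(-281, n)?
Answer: -1231750454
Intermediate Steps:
Function('R')(n) = Mul(Rational(-281, 5), n) (Function('R')(n) = Mul(Rational(1, 5), Mul(-281, n)) = Mul(Rational(-281, 5), n))
q = -1231754290 (q = Mul(Add(-213631, 60561), Add(17882, Mul(Rational(-281, 5), 175))) = Mul(-153070, Add(17882, -9835)) = Mul(-153070, 8047) = -1231754290)
Add(Add(Mul(-131, -31), -225), q) = Add(Add(Mul(-131, -31), -225), -1231754290) = Add(Add(4061, -225), -1231754290) = Add(3836, -1231754290) = -1231750454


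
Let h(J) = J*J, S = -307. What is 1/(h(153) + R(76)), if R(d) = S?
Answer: 1/23102 ≈ 4.3286e-5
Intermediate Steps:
R(d) = -307
h(J) = J²
1/(h(153) + R(76)) = 1/(153² - 307) = 1/(23409 - 307) = 1/23102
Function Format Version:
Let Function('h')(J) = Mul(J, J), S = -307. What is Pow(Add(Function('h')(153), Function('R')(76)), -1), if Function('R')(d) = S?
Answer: Rational(1, 23102) ≈ 4.3286e-5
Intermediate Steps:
Function('R')(d) = -307
Function('h')(J) = Pow(J, 2)
Pow(Add(Function('h')(153), Function('R')(76)), -1) = Pow(Add(Pow(153, 2), -307), -1) = Pow(Add(23409, -307), -1) = Pow(23102, -1) = Rational(1, 23102)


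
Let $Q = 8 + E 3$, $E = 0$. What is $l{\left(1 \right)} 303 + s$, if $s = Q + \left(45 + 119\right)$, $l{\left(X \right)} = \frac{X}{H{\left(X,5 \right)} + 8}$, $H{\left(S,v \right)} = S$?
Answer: $\frac{617}{3} \approx 205.67$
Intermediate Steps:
$Q = 8$ ($Q = 8 + 0 \cdot 3 = 8 + 0 = 8$)
$l{\left(X \right)} = \frac{X}{8 + X}$ ($l{\left(X \right)} = \frac{X}{X + 8} = \frac{X}{8 + X}$)
$s = 172$ ($s = 8 + \left(45 + 119\right) = 8 + 164 = 172$)
$l{\left(1 \right)} 303 + s = 1 \frac{1}{8 + 1} \cdot 303 + 172 = 1 \cdot \frac{1}{9} \cdot 303 + 172 = \frac{1}{9} \cdot 303 + 172 = \frac{101}{3} + 172 = \frac{617}{3}$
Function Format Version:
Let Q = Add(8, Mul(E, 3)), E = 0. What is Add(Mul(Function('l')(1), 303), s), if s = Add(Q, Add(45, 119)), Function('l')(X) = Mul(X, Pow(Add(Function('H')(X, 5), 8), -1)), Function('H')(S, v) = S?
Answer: Rational(617, 3) ≈ 205.67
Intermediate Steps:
Q = 8 (Q = Add(8, Mul(0, 3)) = Add(8, 0) = 8)
Function('l')(X) = Mul(X, Pow(Add(8, X), -1)) (Function('l')(X) = Mul(X, Pow(Add(X, 8), -1)) = Mul(X, Pow(Add(8, X), -1)))
s = 172 (s = Add(8, Add(45, 119)) = Add(8, 164) = 172)
Add(Mul(Function('l')(1), 303), s) = Add(Mul(Mul(1, Pow(Add(8, 1), -1)), 303), 172) = Add(Mul(Mul(1, Pow(9, -1)), 303), 172) = Add(Mul(Mul(1, Rational(1, 9)), 303), 172) = Add(Mul(Rational(1, 9), 303), 172) = Add(Rational(101, 3), 172) = Rational(617, 3)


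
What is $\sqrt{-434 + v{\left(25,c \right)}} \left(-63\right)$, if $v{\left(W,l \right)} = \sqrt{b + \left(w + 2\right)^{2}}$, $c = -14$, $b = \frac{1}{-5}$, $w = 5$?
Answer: $- \frac{63 i \sqrt{10850 - 10 \sqrt{305}}}{5} \approx - 1301.9 i$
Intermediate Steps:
$b = - \frac{1}{5} \approx -0.2$
$v{\left(W,l \right)} = \frac{2 \sqrt{305}}{5}$ ($v{\left(W,l \right)} = \sqrt{- \frac{1}{5} + \left(5 + 2\right)^{2}} = \sqrt{- \frac{1}{5} + 7^{2}} = \sqrt{- \frac{1}{5} + 49} = \sqrt{\frac{244}{5}} = \frac{2 \sqrt{305}}{5}$)
$\sqrt{-434 + v{\left(25,c \right)}} \left(-63\right) = \sqrt{-434 + \frac{2 \sqrt{305}}{5}} \left(-63\right) = - 63 \sqrt{-434 + \frac{2 \sqrt{305}}{5}}$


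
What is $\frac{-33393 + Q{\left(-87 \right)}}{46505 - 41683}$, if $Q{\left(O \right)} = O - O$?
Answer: $- \frac{33393}{4822} \approx -6.9251$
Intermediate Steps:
$Q{\left(O \right)} = 0$
$\frac{-33393 + Q{\left(-87 \right)}}{46505 - 41683} = \frac{-33393 + 0}{46505 - 41683} = - \frac{33393}{4822}$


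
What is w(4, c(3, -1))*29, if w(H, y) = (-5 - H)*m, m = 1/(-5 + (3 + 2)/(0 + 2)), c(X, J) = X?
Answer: 522/5 ≈ 104.40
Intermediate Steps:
m = -2/5 (m = 1/(-5 + 5/2) = 1/(-5/2) = -2/5 ≈ -0.40000)
w(H, y) = 2 + 2*H/5 (w(H, y) = (-5 - H)*(-2/5) = 2 + 2*H/5)
w(4, c(3, -1))*29 = (2 + (2/5)*4)*29 = (2 + 8/5)*29 = (18/5)*29 = 522/5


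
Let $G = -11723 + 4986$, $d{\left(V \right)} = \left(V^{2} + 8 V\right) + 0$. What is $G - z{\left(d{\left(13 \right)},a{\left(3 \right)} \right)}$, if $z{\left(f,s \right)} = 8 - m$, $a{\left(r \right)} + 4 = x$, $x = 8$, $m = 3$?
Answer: $-6742$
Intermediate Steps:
$a{\left(r \right)} = 4$ ($a{\left(r \right)} = -4 + 8 = 4$)
$d{\left(V \right)} = V^{2} + 8 V$
$z{\left(f,s \right)} = 5$ ($z{\left(f,s \right)} = 8 - 3 = 5$)
$G = -6737$
$G - z{\left(d{\left(13 \right)},a{\left(3 \right)} \right)} = -6737 - 5 = -6742$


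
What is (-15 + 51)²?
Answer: 1296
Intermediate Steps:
(-15 + 51)² = 36² = 1296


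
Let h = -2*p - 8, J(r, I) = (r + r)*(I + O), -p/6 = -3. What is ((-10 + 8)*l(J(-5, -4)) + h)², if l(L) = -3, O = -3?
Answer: 1444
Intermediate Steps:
p = 18 (p = -6*(-3) = 18)
J(r, I) = 2*r*(-3 + I) (J(r, I) = (r + r)*(I - 3) = (2*r)*(-3 + I) = 2*r*(-3 + I))
h = -44 (h = -2*18 - 8 = -36 - 8 = -44)
((-10 + 8)*l(J(-5, -4)) + h)² = ((-10 + 8)*(-3) - 44)² = (-2*(-3) - 44)² = (6 - 44)² = (-38)² = 1444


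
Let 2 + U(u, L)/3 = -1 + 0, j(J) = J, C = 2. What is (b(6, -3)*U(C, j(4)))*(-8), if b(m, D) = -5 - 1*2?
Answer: -504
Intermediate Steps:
b(m, D) = -7 (b(m, D) = -5 - 2 = -7)
U(u, L) = -9 (U(u, L) = -6 + 3*(-1 + 0) = -6 + 3*(-1) = -6 - 3 = -9)
(b(6, -3)*U(C, j(4)))*(-8) = -7*(-9)*(-8) = 63*(-8) = -504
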